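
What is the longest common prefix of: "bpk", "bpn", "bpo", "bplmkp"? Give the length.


Words: bpk, bpn, bpo, bplmkp
  Position 0: all 'b' => match
  Position 1: all 'p' => match
  Position 2: ('k', 'n', 'o', 'l') => mismatch, stop
LCP = "bp" (length 2)

2


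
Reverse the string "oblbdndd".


Input: oblbdndd
Reading characters right to left:
  Position 7: 'd'
  Position 6: 'd'
  Position 5: 'n'
  Position 4: 'd'
  Position 3: 'b'
  Position 2: 'l'
  Position 1: 'b'
  Position 0: 'o'
Reversed: ddndblbo

ddndblbo


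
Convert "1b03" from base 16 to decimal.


Input: "1b03" in base 16
Positional expansion:
  Digit '1' (value 1) x 16^3 = 4096
  Digit 'b' (value 11) x 16^2 = 2816
  Digit '0' (value 0) x 16^1 = 0
  Digit '3' (value 3) x 16^0 = 3
Sum = 6915

6915


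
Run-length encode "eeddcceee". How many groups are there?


Input: eeddcceee
Scanning for consecutive runs:
  Group 1: 'e' x 2 (positions 0-1)
  Group 2: 'd' x 2 (positions 2-3)
  Group 3: 'c' x 2 (positions 4-5)
  Group 4: 'e' x 3 (positions 6-8)
Total groups: 4

4


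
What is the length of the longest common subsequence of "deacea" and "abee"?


LCS of "deacea" and "abee"
DP table:
           a    b    e    e
      0    0    0    0    0
  d   0    0    0    0    0
  e   0    0    0    1    1
  a   0    1    1    1    1
  c   0    1    1    1    1
  e   0    1    1    2    2
  a   0    1    1    2    2
LCS length = dp[6][4] = 2

2


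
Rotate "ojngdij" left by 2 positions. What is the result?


Input: "ojngdij", rotate left by 2
First 2 characters: "oj"
Remaining characters: "ngdij"
Concatenate remaining + first: "ngdij" + "oj" = "ngdijoj"

ngdijoj


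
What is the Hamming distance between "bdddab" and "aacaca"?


Comparing "bdddab" and "aacaca" position by position:
  Position 0: 'b' vs 'a' => differ
  Position 1: 'd' vs 'a' => differ
  Position 2: 'd' vs 'c' => differ
  Position 3: 'd' vs 'a' => differ
  Position 4: 'a' vs 'c' => differ
  Position 5: 'b' vs 'a' => differ
Total differences (Hamming distance): 6

6


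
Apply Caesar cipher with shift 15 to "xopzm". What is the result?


Caesar cipher: shift "xopzm" by 15
  'x' (pos 23) + 15 = pos 12 = 'm'
  'o' (pos 14) + 15 = pos 3 = 'd'
  'p' (pos 15) + 15 = pos 4 = 'e'
  'z' (pos 25) + 15 = pos 14 = 'o'
  'm' (pos 12) + 15 = pos 1 = 'b'
Result: mdeob

mdeob


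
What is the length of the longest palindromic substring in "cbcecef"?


Input: "cbcecef"
Checking substrings for palindromes:
  [0:3] "cbc" (len 3) => palindrome
  [2:5] "cec" (len 3) => palindrome
  [3:6] "ece" (len 3) => palindrome
Longest palindromic substring: "cbc" with length 3

3


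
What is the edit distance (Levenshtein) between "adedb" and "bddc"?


Computing edit distance: "adedb" -> "bddc"
DP table:
           b    d    d    c
      0    1    2    3    4
  a   1    1    2    3    4
  d   2    2    1    2    3
  e   3    3    2    2    3
  d   4    4    3    2    3
  b   5    4    4    3    3
Edit distance = dp[5][4] = 3

3


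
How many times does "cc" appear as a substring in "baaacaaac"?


Searching for "cc" in "baaacaaac"
Scanning each position:
  Position 0: "ba" => no
  Position 1: "aa" => no
  Position 2: "aa" => no
  Position 3: "ac" => no
  Position 4: "ca" => no
  Position 5: "aa" => no
  Position 6: "aa" => no
  Position 7: "ac" => no
Total occurrences: 0

0


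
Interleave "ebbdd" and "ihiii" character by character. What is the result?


Interleaving "ebbdd" and "ihiii":
  Position 0: 'e' from first, 'i' from second => "ei"
  Position 1: 'b' from first, 'h' from second => "bh"
  Position 2: 'b' from first, 'i' from second => "bi"
  Position 3: 'd' from first, 'i' from second => "di"
  Position 4: 'd' from first, 'i' from second => "di"
Result: eibhbididi

eibhbididi


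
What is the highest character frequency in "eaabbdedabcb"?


Input: eaabbdedabcb
Character counts:
  'a': 3
  'b': 4
  'c': 1
  'd': 2
  'e': 2
Maximum frequency: 4

4


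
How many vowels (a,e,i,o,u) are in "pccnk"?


Input: pccnk
Checking each character:
  'p' at position 0: consonant
  'c' at position 1: consonant
  'c' at position 2: consonant
  'n' at position 3: consonant
  'k' at position 4: consonant
Total vowels: 0

0


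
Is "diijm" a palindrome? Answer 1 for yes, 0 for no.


Input: diijm
Reversed: mjiid
  Compare pos 0 ('d') with pos 4 ('m'): MISMATCH
  Compare pos 1 ('i') with pos 3 ('j'): MISMATCH
Result: not a palindrome

0


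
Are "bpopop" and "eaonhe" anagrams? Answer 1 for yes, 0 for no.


Strings: "bpopop", "eaonhe"
Sorted first:  booppp
Sorted second: aeehno
Differ at position 0: 'b' vs 'a' => not anagrams

0


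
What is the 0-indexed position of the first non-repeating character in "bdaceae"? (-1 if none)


Input: bdaceae
Character frequencies:
  'a': 2
  'b': 1
  'c': 1
  'd': 1
  'e': 2
Scanning left to right for freq == 1:
  Position 0 ('b'): unique! => answer = 0

0


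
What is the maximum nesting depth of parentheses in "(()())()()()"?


Input: "(()())()()()"
Tracking depth:
  Position 0 '(': depth becomes 1
  Position 1 '(': depth becomes 2
  Position 2 ')': depth becomes 1
  Position 3 '(': depth becomes 2
  Position 4 ')': depth becomes 1
  Position 5 ')': depth becomes 0
  Position 6 '(': depth becomes 1
  Position 7 ')': depth becomes 0
  Position 8 '(': depth becomes 1
  Position 9 ')': depth becomes 0
  Position 10 '(': depth becomes 1
  Position 11 ')': depth becomes 0
Maximum depth reached: 2

2


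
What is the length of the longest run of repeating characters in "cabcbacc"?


Input: "cabcbacc"
Scanning for longest run:
  Position 1 ('a'): new char, reset run to 1
  Position 2 ('b'): new char, reset run to 1
  Position 3 ('c'): new char, reset run to 1
  Position 4 ('b'): new char, reset run to 1
  Position 5 ('a'): new char, reset run to 1
  Position 6 ('c'): new char, reset run to 1
  Position 7 ('c'): continues run of 'c', length=2
Longest run: 'c' with length 2

2


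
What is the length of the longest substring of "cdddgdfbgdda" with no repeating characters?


Input: "cdddgdfbgdda"
Sliding window (track last position of each char):
  Position 0 ('c'): window [0,0] length 1 -- new best
  Position 1 ('d'): window [0,1] length 2 -- new best
  Position 2 ('d'): repeat (last at 1), move window start to 2
  Position 2 ('d'): window [2,2] length 1
  Position 3 ('d'): repeat (last at 2), move window start to 3
  Position 3 ('d'): window [3,3] length 1
  Position 4 ('g'): window [3,4] length 2
  Position 5 ('d'): repeat (last at 3), move window start to 4
  Position 5 ('d'): window [4,5] length 2
  Position 6 ('f'): window [4,6] length 3 -- new best
  Position 7 ('b'): window [4,7] length 4 -- new best
  Position 8 ('g'): repeat (last at 4), move window start to 5
  Position 8 ('g'): window [5,8] length 4
  Position 9 ('d'): repeat (last at 5), move window start to 6
  Position 9 ('d'): window [6,9] length 4
  Position 10 ('d'): repeat (last at 9), move window start to 10
  Position 10 ('d'): window [10,10] length 1
  Position 11 ('a'): window [10,11] length 2
Longest substring with no repeats: "gdfb" with length 4

4


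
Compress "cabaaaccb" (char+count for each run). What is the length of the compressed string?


Input: cabaaaccb
Runs:
  'c' x 1 => "c1"
  'a' x 1 => "a1"
  'b' x 1 => "b1"
  'a' x 3 => "a3"
  'c' x 2 => "c2"
  'b' x 1 => "b1"
Compressed: "c1a1b1a3c2b1"
Compressed length: 12

12


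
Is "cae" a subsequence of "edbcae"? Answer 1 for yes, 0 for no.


Check if "cae" is a subsequence of "edbcae"
Greedy scan:
  Position 0 ('e'): no match needed
  Position 1 ('d'): no match needed
  Position 2 ('b'): no match needed
  Position 3 ('c'): matches sub[0] = 'c'
  Position 4 ('a'): matches sub[1] = 'a'
  Position 5 ('e'): matches sub[2] = 'e'
All 3 characters matched => is a subsequence

1


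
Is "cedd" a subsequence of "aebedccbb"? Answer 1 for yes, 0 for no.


Check if "cedd" is a subsequence of "aebedccbb"
Greedy scan:
  Position 0 ('a'): no match needed
  Position 1 ('e'): no match needed
  Position 2 ('b'): no match needed
  Position 3 ('e'): no match needed
  Position 4 ('d'): no match needed
  Position 5 ('c'): matches sub[0] = 'c'
  Position 6 ('c'): no match needed
  Position 7 ('b'): no match needed
  Position 8 ('b'): no match needed
Only matched 1/4 characters => not a subsequence

0


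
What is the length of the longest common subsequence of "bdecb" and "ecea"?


LCS of "bdecb" and "ecea"
DP table:
           e    c    e    a
      0    0    0    0    0
  b   0    0    0    0    0
  d   0    0    0    0    0
  e   0    1    1    1    1
  c   0    1    2    2    2
  b   0    1    2    2    2
LCS length = dp[5][4] = 2

2


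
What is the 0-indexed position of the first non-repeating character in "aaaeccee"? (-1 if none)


Input: aaaeccee
Character frequencies:
  'a': 3
  'c': 2
  'e': 3
Scanning left to right for freq == 1:
  Position 0 ('a'): freq=3, skip
  Position 1 ('a'): freq=3, skip
  Position 2 ('a'): freq=3, skip
  Position 3 ('e'): freq=3, skip
  Position 4 ('c'): freq=2, skip
  Position 5 ('c'): freq=2, skip
  Position 6 ('e'): freq=3, skip
  Position 7 ('e'): freq=3, skip
  No unique character found => answer = -1

-1


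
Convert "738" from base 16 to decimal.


Input: "738" in base 16
Positional expansion:
  Digit '7' (value 7) x 16^2 = 1792
  Digit '3' (value 3) x 16^1 = 48
  Digit '8' (value 8) x 16^0 = 8
Sum = 1848

1848


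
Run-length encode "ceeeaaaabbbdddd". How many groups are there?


Input: ceeeaaaabbbdddd
Scanning for consecutive runs:
  Group 1: 'c' x 1 (positions 0-0)
  Group 2: 'e' x 3 (positions 1-3)
  Group 3: 'a' x 4 (positions 4-7)
  Group 4: 'b' x 3 (positions 8-10)
  Group 5: 'd' x 4 (positions 11-14)
Total groups: 5

5


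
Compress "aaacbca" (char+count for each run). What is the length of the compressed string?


Input: aaacbca
Runs:
  'a' x 3 => "a3"
  'c' x 1 => "c1"
  'b' x 1 => "b1"
  'c' x 1 => "c1"
  'a' x 1 => "a1"
Compressed: "a3c1b1c1a1"
Compressed length: 10

10


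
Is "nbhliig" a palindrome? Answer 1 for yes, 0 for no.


Input: nbhliig
Reversed: giilhbn
  Compare pos 0 ('n') with pos 6 ('g'): MISMATCH
  Compare pos 1 ('b') with pos 5 ('i'): MISMATCH
  Compare pos 2 ('h') with pos 4 ('i'): MISMATCH
Result: not a palindrome

0


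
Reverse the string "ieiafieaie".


Input: ieiafieaie
Reading characters right to left:
  Position 9: 'e'
  Position 8: 'i'
  Position 7: 'a'
  Position 6: 'e'
  Position 5: 'i'
  Position 4: 'f'
  Position 3: 'a'
  Position 2: 'i'
  Position 1: 'e'
  Position 0: 'i'
Reversed: eiaeifaiei

eiaeifaiei


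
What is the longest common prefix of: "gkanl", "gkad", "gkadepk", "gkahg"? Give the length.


Words: gkanl, gkad, gkadepk, gkahg
  Position 0: all 'g' => match
  Position 1: all 'k' => match
  Position 2: all 'a' => match
  Position 3: ('n', 'd', 'd', 'h') => mismatch, stop
LCP = "gka" (length 3)

3


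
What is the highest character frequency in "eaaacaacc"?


Input: eaaacaacc
Character counts:
  'a': 5
  'c': 3
  'e': 1
Maximum frequency: 5

5


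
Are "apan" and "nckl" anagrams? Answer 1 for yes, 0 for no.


Strings: "apan", "nckl"
Sorted first:  aanp
Sorted second: ckln
Differ at position 0: 'a' vs 'c' => not anagrams

0


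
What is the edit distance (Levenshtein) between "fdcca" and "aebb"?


Computing edit distance: "fdcca" -> "aebb"
DP table:
           a    e    b    b
      0    1    2    3    4
  f   1    1    2    3    4
  d   2    2    2    3    4
  c   3    3    3    3    4
  c   4    4    4    4    4
  a   5    4    5    5    5
Edit distance = dp[5][4] = 5

5


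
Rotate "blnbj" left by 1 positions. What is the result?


Input: "blnbj", rotate left by 1
First 1 characters: "b"
Remaining characters: "lnbj"
Concatenate remaining + first: "lnbj" + "b" = "lnbjb"

lnbjb


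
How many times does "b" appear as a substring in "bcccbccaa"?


Searching for "b" in "bcccbccaa"
Scanning each position:
  Position 0: "b" => MATCH
  Position 1: "c" => no
  Position 2: "c" => no
  Position 3: "c" => no
  Position 4: "b" => MATCH
  Position 5: "c" => no
  Position 6: "c" => no
  Position 7: "a" => no
  Position 8: "a" => no
Total occurrences: 2

2


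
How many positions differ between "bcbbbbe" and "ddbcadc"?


Comparing "bcbbbbe" and "ddbcadc" position by position:
  Position 0: 'b' vs 'd' => DIFFER
  Position 1: 'c' vs 'd' => DIFFER
  Position 2: 'b' vs 'b' => same
  Position 3: 'b' vs 'c' => DIFFER
  Position 4: 'b' vs 'a' => DIFFER
  Position 5: 'b' vs 'd' => DIFFER
  Position 6: 'e' vs 'c' => DIFFER
Positions that differ: 6

6


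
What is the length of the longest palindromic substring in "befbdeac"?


Input: "befbdeac"
Checking substrings for palindromes:
  No multi-char palindromic substrings found
Longest palindromic substring: "b" with length 1

1


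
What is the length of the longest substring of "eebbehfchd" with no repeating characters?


Input: "eebbehfchd"
Sliding window (track last position of each char):
  Position 0 ('e'): window [0,0] length 1 -- new best
  Position 1 ('e'): repeat (last at 0), move window start to 1
  Position 1 ('e'): window [1,1] length 1
  Position 2 ('b'): window [1,2] length 2 -- new best
  Position 3 ('b'): repeat (last at 2), move window start to 3
  Position 3 ('b'): window [3,3] length 1
  Position 4 ('e'): window [3,4] length 2
  Position 5 ('h'): window [3,5] length 3 -- new best
  Position 6 ('f'): window [3,6] length 4 -- new best
  Position 7 ('c'): window [3,7] length 5 -- new best
  Position 8 ('h'): repeat (last at 5), move window start to 6
  Position 8 ('h'): window [6,8] length 3
  Position 9 ('d'): window [6,9] length 4
Longest substring with no repeats: "behfc" with length 5

5


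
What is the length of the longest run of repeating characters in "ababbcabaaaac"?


Input: "ababbcabaaaac"
Scanning for longest run:
  Position 1 ('b'): new char, reset run to 1
  Position 2 ('a'): new char, reset run to 1
  Position 3 ('b'): new char, reset run to 1
  Position 4 ('b'): continues run of 'b', length=2
  Position 5 ('c'): new char, reset run to 1
  Position 6 ('a'): new char, reset run to 1
  Position 7 ('b'): new char, reset run to 1
  Position 8 ('a'): new char, reset run to 1
  Position 9 ('a'): continues run of 'a', length=2
  Position 10 ('a'): continues run of 'a', length=3
  Position 11 ('a'): continues run of 'a', length=4
  Position 12 ('c'): new char, reset run to 1
Longest run: 'a' with length 4

4


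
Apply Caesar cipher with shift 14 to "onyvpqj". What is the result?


Caesar cipher: shift "onyvpqj" by 14
  'o' (pos 14) + 14 = pos 2 = 'c'
  'n' (pos 13) + 14 = pos 1 = 'b'
  'y' (pos 24) + 14 = pos 12 = 'm'
  'v' (pos 21) + 14 = pos 9 = 'j'
  'p' (pos 15) + 14 = pos 3 = 'd'
  'q' (pos 16) + 14 = pos 4 = 'e'
  'j' (pos 9) + 14 = pos 23 = 'x'
Result: cbmjdex

cbmjdex


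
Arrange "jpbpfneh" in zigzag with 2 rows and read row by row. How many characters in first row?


Zigzag "jpbpfneh" into 2 rows:
Placing characters:
  'j' => row 0
  'p' => row 1
  'b' => row 0
  'p' => row 1
  'f' => row 0
  'n' => row 1
  'e' => row 0
  'h' => row 1
Rows:
  Row 0: "jbfe"
  Row 1: "ppnh"
First row length: 4

4


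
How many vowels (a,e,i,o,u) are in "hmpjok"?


Input: hmpjok
Checking each character:
  'h' at position 0: consonant
  'm' at position 1: consonant
  'p' at position 2: consonant
  'j' at position 3: consonant
  'o' at position 4: vowel (running total: 1)
  'k' at position 5: consonant
Total vowels: 1

1


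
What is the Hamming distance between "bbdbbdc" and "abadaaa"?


Comparing "bbdbbdc" and "abadaaa" position by position:
  Position 0: 'b' vs 'a' => differ
  Position 1: 'b' vs 'b' => same
  Position 2: 'd' vs 'a' => differ
  Position 3: 'b' vs 'd' => differ
  Position 4: 'b' vs 'a' => differ
  Position 5: 'd' vs 'a' => differ
  Position 6: 'c' vs 'a' => differ
Total differences (Hamming distance): 6

6


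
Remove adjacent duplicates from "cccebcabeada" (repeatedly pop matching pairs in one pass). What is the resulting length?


Input: cccebcabeada
Stack-based adjacent duplicate removal:
  Read 'c': push. Stack: c
  Read 'c': matches stack top 'c' => pop. Stack: (empty)
  Read 'c': push. Stack: c
  Read 'e': push. Stack: ce
  Read 'b': push. Stack: ceb
  Read 'c': push. Stack: cebc
  Read 'a': push. Stack: cebca
  Read 'b': push. Stack: cebcab
  Read 'e': push. Stack: cebcabe
  Read 'a': push. Stack: cebcabea
  Read 'd': push. Stack: cebcabead
  Read 'a': push. Stack: cebcabeada
Final stack: "cebcabeada" (length 10)

10


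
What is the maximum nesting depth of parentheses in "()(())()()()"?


Input: "()(())()()()"
Tracking depth:
  Position 0 '(': depth becomes 1
  Position 1 ')': depth becomes 0
  Position 2 '(': depth becomes 1
  Position 3 '(': depth becomes 2
  Position 4 ')': depth becomes 1
  Position 5 ')': depth becomes 0
  Position 6 '(': depth becomes 1
  Position 7 ')': depth becomes 0
  Position 8 '(': depth becomes 1
  Position 9 ')': depth becomes 0
  Position 10 '(': depth becomes 1
  Position 11 ')': depth becomes 0
Maximum depth reached: 2

2


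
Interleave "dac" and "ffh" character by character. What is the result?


Interleaving "dac" and "ffh":
  Position 0: 'd' from first, 'f' from second => "df"
  Position 1: 'a' from first, 'f' from second => "af"
  Position 2: 'c' from first, 'h' from second => "ch"
Result: dfafch

dfafch


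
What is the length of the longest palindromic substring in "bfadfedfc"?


Input: "bfadfedfc"
Checking substrings for palindromes:
  No multi-char palindromic substrings found
Longest palindromic substring: "b" with length 1

1


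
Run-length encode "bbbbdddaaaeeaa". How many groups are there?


Input: bbbbdddaaaeeaa
Scanning for consecutive runs:
  Group 1: 'b' x 4 (positions 0-3)
  Group 2: 'd' x 3 (positions 4-6)
  Group 3: 'a' x 3 (positions 7-9)
  Group 4: 'e' x 2 (positions 10-11)
  Group 5: 'a' x 2 (positions 12-13)
Total groups: 5

5


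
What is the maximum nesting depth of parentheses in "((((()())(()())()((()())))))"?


Input: "((((()())(()())()((()())))))"
Tracking depth:
  Position 0 '(': depth becomes 1
  Position 1 '(': depth becomes 2
  Position 2 '(': depth becomes 3
  Position 3 '(': depth becomes 4
  Position 4 '(': depth becomes 5
  Position 5 ')': depth becomes 4
  Position 6 '(': depth becomes 5
  Position 7 ')': depth becomes 4
  Position 8 ')': depth becomes 3
  Position 9 '(': depth becomes 4
  Position 10 '(': depth becomes 5
  Position 11 ')': depth becomes 4
  Position 12 '(': depth becomes 5
  Position 13 ')': depth becomes 4
  Position 14 ')': depth becomes 3
  Position 15 '(': depth becomes 4
  Position 16 ')': depth becomes 3
  Position 17 '(': depth becomes 4
  Position 18 '(': depth becomes 5
  Position 19 '(': depth becomes 6
  Position 20 ')': depth becomes 5
  Position 21 '(': depth becomes 6
  Position 22 ')': depth becomes 5
  Position 23 ')': depth becomes 4
  Position 24 ')': depth becomes 3
  Position 25 ')': depth becomes 2
  Position 26 ')': depth becomes 1
  Position 27 ')': depth becomes 0
Maximum depth reached: 6

6


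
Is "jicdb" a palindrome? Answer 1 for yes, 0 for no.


Input: jicdb
Reversed: bdcij
  Compare pos 0 ('j') with pos 4 ('b'): MISMATCH
  Compare pos 1 ('i') with pos 3 ('d'): MISMATCH
Result: not a palindrome

0


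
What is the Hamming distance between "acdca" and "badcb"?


Comparing "acdca" and "badcb" position by position:
  Position 0: 'a' vs 'b' => differ
  Position 1: 'c' vs 'a' => differ
  Position 2: 'd' vs 'd' => same
  Position 3: 'c' vs 'c' => same
  Position 4: 'a' vs 'b' => differ
Total differences (Hamming distance): 3

3


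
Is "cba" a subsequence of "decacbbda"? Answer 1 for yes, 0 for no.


Check if "cba" is a subsequence of "decacbbda"
Greedy scan:
  Position 0 ('d'): no match needed
  Position 1 ('e'): no match needed
  Position 2 ('c'): matches sub[0] = 'c'
  Position 3 ('a'): no match needed
  Position 4 ('c'): no match needed
  Position 5 ('b'): matches sub[1] = 'b'
  Position 6 ('b'): no match needed
  Position 7 ('d'): no match needed
  Position 8 ('a'): matches sub[2] = 'a'
All 3 characters matched => is a subsequence

1


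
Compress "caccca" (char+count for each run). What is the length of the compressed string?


Input: caccca
Runs:
  'c' x 1 => "c1"
  'a' x 1 => "a1"
  'c' x 3 => "c3"
  'a' x 1 => "a1"
Compressed: "c1a1c3a1"
Compressed length: 8

8


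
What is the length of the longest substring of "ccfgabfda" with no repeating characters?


Input: "ccfgabfda"
Sliding window (track last position of each char):
  Position 0 ('c'): window [0,0] length 1 -- new best
  Position 1 ('c'): repeat (last at 0), move window start to 1
  Position 1 ('c'): window [1,1] length 1
  Position 2 ('f'): window [1,2] length 2 -- new best
  Position 3 ('g'): window [1,3] length 3 -- new best
  Position 4 ('a'): window [1,4] length 4 -- new best
  Position 5 ('b'): window [1,5] length 5 -- new best
  Position 6 ('f'): repeat (last at 2), move window start to 3
  Position 6 ('f'): window [3,6] length 4
  Position 7 ('d'): window [3,7] length 5
  Position 8 ('a'): repeat (last at 4), move window start to 5
  Position 8 ('a'): window [5,8] length 4
Longest substring with no repeats: "cfgab" with length 5

5


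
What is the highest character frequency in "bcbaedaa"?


Input: bcbaedaa
Character counts:
  'a': 3
  'b': 2
  'c': 1
  'd': 1
  'e': 1
Maximum frequency: 3

3


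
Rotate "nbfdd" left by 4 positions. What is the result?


Input: "nbfdd", rotate left by 4
First 4 characters: "nbfd"
Remaining characters: "d"
Concatenate remaining + first: "d" + "nbfd" = "dnbfd"

dnbfd


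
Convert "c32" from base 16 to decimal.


Input: "c32" in base 16
Positional expansion:
  Digit 'c' (value 12) x 16^2 = 3072
  Digit '3' (value 3) x 16^1 = 48
  Digit '2' (value 2) x 16^0 = 2
Sum = 3122

3122


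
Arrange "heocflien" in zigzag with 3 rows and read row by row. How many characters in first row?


Zigzag "heocflien" into 3 rows:
Placing characters:
  'h' => row 0
  'e' => row 1
  'o' => row 2
  'c' => row 1
  'f' => row 0
  'l' => row 1
  'i' => row 2
  'e' => row 1
  'n' => row 0
Rows:
  Row 0: "hfn"
  Row 1: "ecle"
  Row 2: "oi"
First row length: 3

3


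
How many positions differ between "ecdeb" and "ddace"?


Comparing "ecdeb" and "ddace" position by position:
  Position 0: 'e' vs 'd' => DIFFER
  Position 1: 'c' vs 'd' => DIFFER
  Position 2: 'd' vs 'a' => DIFFER
  Position 3: 'e' vs 'c' => DIFFER
  Position 4: 'b' vs 'e' => DIFFER
Positions that differ: 5

5


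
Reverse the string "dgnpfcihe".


Input: dgnpfcihe
Reading characters right to left:
  Position 8: 'e'
  Position 7: 'h'
  Position 6: 'i'
  Position 5: 'c'
  Position 4: 'f'
  Position 3: 'p'
  Position 2: 'n'
  Position 1: 'g'
  Position 0: 'd'
Reversed: ehicfpngd

ehicfpngd


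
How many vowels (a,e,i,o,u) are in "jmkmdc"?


Input: jmkmdc
Checking each character:
  'j' at position 0: consonant
  'm' at position 1: consonant
  'k' at position 2: consonant
  'm' at position 3: consonant
  'd' at position 4: consonant
  'c' at position 5: consonant
Total vowels: 0

0


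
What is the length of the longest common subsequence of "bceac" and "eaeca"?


LCS of "bceac" and "eaeca"
DP table:
           e    a    e    c    a
      0    0    0    0    0    0
  b   0    0    0    0    0    0
  c   0    0    0    0    1    1
  e   0    1    1    1    1    1
  a   0    1    2    2    2    2
  c   0    1    2    2    3    3
LCS length = dp[5][5] = 3

3


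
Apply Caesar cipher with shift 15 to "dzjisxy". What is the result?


Caesar cipher: shift "dzjisxy" by 15
  'd' (pos 3) + 15 = pos 18 = 's'
  'z' (pos 25) + 15 = pos 14 = 'o'
  'j' (pos 9) + 15 = pos 24 = 'y'
  'i' (pos 8) + 15 = pos 23 = 'x'
  's' (pos 18) + 15 = pos 7 = 'h'
  'x' (pos 23) + 15 = pos 12 = 'm'
  'y' (pos 24) + 15 = pos 13 = 'n'
Result: soyxhmn

soyxhmn


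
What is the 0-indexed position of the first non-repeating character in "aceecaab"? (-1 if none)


Input: aceecaab
Character frequencies:
  'a': 3
  'b': 1
  'c': 2
  'e': 2
Scanning left to right for freq == 1:
  Position 0 ('a'): freq=3, skip
  Position 1 ('c'): freq=2, skip
  Position 2 ('e'): freq=2, skip
  Position 3 ('e'): freq=2, skip
  Position 4 ('c'): freq=2, skip
  Position 5 ('a'): freq=3, skip
  Position 6 ('a'): freq=3, skip
  Position 7 ('b'): unique! => answer = 7

7


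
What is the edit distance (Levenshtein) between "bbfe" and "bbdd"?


Computing edit distance: "bbfe" -> "bbdd"
DP table:
           b    b    d    d
      0    1    2    3    4
  b   1    0    1    2    3
  b   2    1    0    1    2
  f   3    2    1    1    2
  e   4    3    2    2    2
Edit distance = dp[4][4] = 2

2


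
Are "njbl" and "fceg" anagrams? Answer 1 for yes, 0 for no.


Strings: "njbl", "fceg"
Sorted first:  bjln
Sorted second: cefg
Differ at position 0: 'b' vs 'c' => not anagrams

0


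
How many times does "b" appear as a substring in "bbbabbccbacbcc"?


Searching for "b" in "bbbabbccbacbcc"
Scanning each position:
  Position 0: "b" => MATCH
  Position 1: "b" => MATCH
  Position 2: "b" => MATCH
  Position 3: "a" => no
  Position 4: "b" => MATCH
  Position 5: "b" => MATCH
  Position 6: "c" => no
  Position 7: "c" => no
  Position 8: "b" => MATCH
  Position 9: "a" => no
  Position 10: "c" => no
  Position 11: "b" => MATCH
  Position 12: "c" => no
  Position 13: "c" => no
Total occurrences: 7

7


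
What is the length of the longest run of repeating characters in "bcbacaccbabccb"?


Input: "bcbacaccbabccb"
Scanning for longest run:
  Position 1 ('c'): new char, reset run to 1
  Position 2 ('b'): new char, reset run to 1
  Position 3 ('a'): new char, reset run to 1
  Position 4 ('c'): new char, reset run to 1
  Position 5 ('a'): new char, reset run to 1
  Position 6 ('c'): new char, reset run to 1
  Position 7 ('c'): continues run of 'c', length=2
  Position 8 ('b'): new char, reset run to 1
  Position 9 ('a'): new char, reset run to 1
  Position 10 ('b'): new char, reset run to 1
  Position 11 ('c'): new char, reset run to 1
  Position 12 ('c'): continues run of 'c', length=2
  Position 13 ('b'): new char, reset run to 1
Longest run: 'c' with length 2

2


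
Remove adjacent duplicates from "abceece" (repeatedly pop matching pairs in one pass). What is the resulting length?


Input: abceece
Stack-based adjacent duplicate removal:
  Read 'a': push. Stack: a
  Read 'b': push. Stack: ab
  Read 'c': push. Stack: abc
  Read 'e': push. Stack: abce
  Read 'e': matches stack top 'e' => pop. Stack: abc
  Read 'c': matches stack top 'c' => pop. Stack: ab
  Read 'e': push. Stack: abe
Final stack: "abe" (length 3)

3


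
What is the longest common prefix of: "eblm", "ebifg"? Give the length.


Words: eblm, ebifg
  Position 0: all 'e' => match
  Position 1: all 'b' => match
  Position 2: ('l', 'i') => mismatch, stop
LCP = "eb" (length 2)

2


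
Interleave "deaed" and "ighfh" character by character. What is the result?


Interleaving "deaed" and "ighfh":
  Position 0: 'd' from first, 'i' from second => "di"
  Position 1: 'e' from first, 'g' from second => "eg"
  Position 2: 'a' from first, 'h' from second => "ah"
  Position 3: 'e' from first, 'f' from second => "ef"
  Position 4: 'd' from first, 'h' from second => "dh"
Result: diegahefdh

diegahefdh


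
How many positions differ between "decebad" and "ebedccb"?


Comparing "decebad" and "ebedccb" position by position:
  Position 0: 'd' vs 'e' => DIFFER
  Position 1: 'e' vs 'b' => DIFFER
  Position 2: 'c' vs 'e' => DIFFER
  Position 3: 'e' vs 'd' => DIFFER
  Position 4: 'b' vs 'c' => DIFFER
  Position 5: 'a' vs 'c' => DIFFER
  Position 6: 'd' vs 'b' => DIFFER
Positions that differ: 7

7


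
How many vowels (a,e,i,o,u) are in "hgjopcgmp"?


Input: hgjopcgmp
Checking each character:
  'h' at position 0: consonant
  'g' at position 1: consonant
  'j' at position 2: consonant
  'o' at position 3: vowel (running total: 1)
  'p' at position 4: consonant
  'c' at position 5: consonant
  'g' at position 6: consonant
  'm' at position 7: consonant
  'p' at position 8: consonant
Total vowels: 1

1


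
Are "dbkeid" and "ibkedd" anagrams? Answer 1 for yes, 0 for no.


Strings: "dbkeid", "ibkedd"
Sorted first:  bddeik
Sorted second: bddeik
Sorted forms match => anagrams

1


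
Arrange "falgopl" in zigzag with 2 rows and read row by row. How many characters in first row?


Zigzag "falgopl" into 2 rows:
Placing characters:
  'f' => row 0
  'a' => row 1
  'l' => row 0
  'g' => row 1
  'o' => row 0
  'p' => row 1
  'l' => row 0
Rows:
  Row 0: "flol"
  Row 1: "agp"
First row length: 4

4


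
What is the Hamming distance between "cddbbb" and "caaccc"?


Comparing "cddbbb" and "caaccc" position by position:
  Position 0: 'c' vs 'c' => same
  Position 1: 'd' vs 'a' => differ
  Position 2: 'd' vs 'a' => differ
  Position 3: 'b' vs 'c' => differ
  Position 4: 'b' vs 'c' => differ
  Position 5: 'b' vs 'c' => differ
Total differences (Hamming distance): 5

5


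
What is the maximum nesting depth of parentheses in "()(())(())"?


Input: "()(())(())"
Tracking depth:
  Position 0 '(': depth becomes 1
  Position 1 ')': depth becomes 0
  Position 2 '(': depth becomes 1
  Position 3 '(': depth becomes 2
  Position 4 ')': depth becomes 1
  Position 5 ')': depth becomes 0
  Position 6 '(': depth becomes 1
  Position 7 '(': depth becomes 2
  Position 8 ')': depth becomes 1
  Position 9 ')': depth becomes 0
Maximum depth reached: 2

2


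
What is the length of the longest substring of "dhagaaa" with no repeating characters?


Input: "dhagaaa"
Sliding window (track last position of each char):
  Position 0 ('d'): window [0,0] length 1 -- new best
  Position 1 ('h'): window [0,1] length 2 -- new best
  Position 2 ('a'): window [0,2] length 3 -- new best
  Position 3 ('g'): window [0,3] length 4 -- new best
  Position 4 ('a'): repeat (last at 2), move window start to 3
  Position 4 ('a'): window [3,4] length 2
  Position 5 ('a'): repeat (last at 4), move window start to 5
  Position 5 ('a'): window [5,5] length 1
  Position 6 ('a'): repeat (last at 5), move window start to 6
  Position 6 ('a'): window [6,6] length 1
Longest substring with no repeats: "dhag" with length 4

4


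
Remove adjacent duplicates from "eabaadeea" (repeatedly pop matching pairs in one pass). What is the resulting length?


Input: eabaadeea
Stack-based adjacent duplicate removal:
  Read 'e': push. Stack: e
  Read 'a': push. Stack: ea
  Read 'b': push. Stack: eab
  Read 'a': push. Stack: eaba
  Read 'a': matches stack top 'a' => pop. Stack: eab
  Read 'd': push. Stack: eabd
  Read 'e': push. Stack: eabde
  Read 'e': matches stack top 'e' => pop. Stack: eabd
  Read 'a': push. Stack: eabda
Final stack: "eabda" (length 5)

5


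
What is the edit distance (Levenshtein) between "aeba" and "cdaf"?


Computing edit distance: "aeba" -> "cdaf"
DP table:
           c    d    a    f
      0    1    2    3    4
  a   1    1    2    2    3
  e   2    2    2    3    3
  b   3    3    3    3    4
  a   4    4    4    3    4
Edit distance = dp[4][4] = 4

4


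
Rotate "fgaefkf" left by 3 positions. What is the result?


Input: "fgaefkf", rotate left by 3
First 3 characters: "fga"
Remaining characters: "efkf"
Concatenate remaining + first: "efkf" + "fga" = "efkffga"

efkffga


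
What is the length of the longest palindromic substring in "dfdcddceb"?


Input: "dfdcddceb"
Checking substrings for palindromes:
  [3:7] "cddc" (len 4) => palindrome
  [0:3] "dfd" (len 3) => palindrome
  [2:5] "dcd" (len 3) => palindrome
  [4:6] "dd" (len 2) => palindrome
Longest palindromic substring: "cddc" with length 4

4


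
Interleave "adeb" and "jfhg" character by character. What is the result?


Interleaving "adeb" and "jfhg":
  Position 0: 'a' from first, 'j' from second => "aj"
  Position 1: 'd' from first, 'f' from second => "df"
  Position 2: 'e' from first, 'h' from second => "eh"
  Position 3: 'b' from first, 'g' from second => "bg"
Result: ajdfehbg

ajdfehbg


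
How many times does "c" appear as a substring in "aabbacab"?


Searching for "c" in "aabbacab"
Scanning each position:
  Position 0: "a" => no
  Position 1: "a" => no
  Position 2: "b" => no
  Position 3: "b" => no
  Position 4: "a" => no
  Position 5: "c" => MATCH
  Position 6: "a" => no
  Position 7: "b" => no
Total occurrences: 1

1


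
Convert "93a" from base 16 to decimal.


Input: "93a" in base 16
Positional expansion:
  Digit '9' (value 9) x 16^2 = 2304
  Digit '3' (value 3) x 16^1 = 48
  Digit 'a' (value 10) x 16^0 = 10
Sum = 2362

2362


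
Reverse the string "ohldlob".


Input: ohldlob
Reading characters right to left:
  Position 6: 'b'
  Position 5: 'o'
  Position 4: 'l'
  Position 3: 'd'
  Position 2: 'l'
  Position 1: 'h'
  Position 0: 'o'
Reversed: boldlho

boldlho


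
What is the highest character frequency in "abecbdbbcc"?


Input: abecbdbbcc
Character counts:
  'a': 1
  'b': 4
  'c': 3
  'd': 1
  'e': 1
Maximum frequency: 4

4


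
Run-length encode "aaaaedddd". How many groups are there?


Input: aaaaedddd
Scanning for consecutive runs:
  Group 1: 'a' x 4 (positions 0-3)
  Group 2: 'e' x 1 (positions 4-4)
  Group 3: 'd' x 4 (positions 5-8)
Total groups: 3

3


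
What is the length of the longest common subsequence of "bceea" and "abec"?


LCS of "bceea" and "abec"
DP table:
           a    b    e    c
      0    0    0    0    0
  b   0    0    1    1    1
  c   0    0    1    1    2
  e   0    0    1    2    2
  e   0    0    1    2    2
  a   0    1    1    2    2
LCS length = dp[5][4] = 2

2


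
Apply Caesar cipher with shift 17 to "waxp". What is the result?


Caesar cipher: shift "waxp" by 17
  'w' (pos 22) + 17 = pos 13 = 'n'
  'a' (pos 0) + 17 = pos 17 = 'r'
  'x' (pos 23) + 17 = pos 14 = 'o'
  'p' (pos 15) + 17 = pos 6 = 'g'
Result: nrog

nrog


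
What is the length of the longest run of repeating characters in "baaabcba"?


Input: "baaabcba"
Scanning for longest run:
  Position 1 ('a'): new char, reset run to 1
  Position 2 ('a'): continues run of 'a', length=2
  Position 3 ('a'): continues run of 'a', length=3
  Position 4 ('b'): new char, reset run to 1
  Position 5 ('c'): new char, reset run to 1
  Position 6 ('b'): new char, reset run to 1
  Position 7 ('a'): new char, reset run to 1
Longest run: 'a' with length 3

3


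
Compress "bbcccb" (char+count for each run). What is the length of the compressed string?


Input: bbcccb
Runs:
  'b' x 2 => "b2"
  'c' x 3 => "c3"
  'b' x 1 => "b1"
Compressed: "b2c3b1"
Compressed length: 6

6


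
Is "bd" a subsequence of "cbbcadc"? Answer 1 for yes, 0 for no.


Check if "bd" is a subsequence of "cbbcadc"
Greedy scan:
  Position 0 ('c'): no match needed
  Position 1 ('b'): matches sub[0] = 'b'
  Position 2 ('b'): no match needed
  Position 3 ('c'): no match needed
  Position 4 ('a'): no match needed
  Position 5 ('d'): matches sub[1] = 'd'
  Position 6 ('c'): no match needed
All 2 characters matched => is a subsequence

1


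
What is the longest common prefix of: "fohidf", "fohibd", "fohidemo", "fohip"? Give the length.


Words: fohidf, fohibd, fohidemo, fohip
  Position 0: all 'f' => match
  Position 1: all 'o' => match
  Position 2: all 'h' => match
  Position 3: all 'i' => match
  Position 4: ('d', 'b', 'd', 'p') => mismatch, stop
LCP = "fohi" (length 4)

4


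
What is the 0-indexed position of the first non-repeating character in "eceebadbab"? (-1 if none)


Input: eceebadbab
Character frequencies:
  'a': 2
  'b': 3
  'c': 1
  'd': 1
  'e': 3
Scanning left to right for freq == 1:
  Position 0 ('e'): freq=3, skip
  Position 1 ('c'): unique! => answer = 1

1


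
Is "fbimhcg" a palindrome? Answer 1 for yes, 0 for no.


Input: fbimhcg
Reversed: gchmibf
  Compare pos 0 ('f') with pos 6 ('g'): MISMATCH
  Compare pos 1 ('b') with pos 5 ('c'): MISMATCH
  Compare pos 2 ('i') with pos 4 ('h'): MISMATCH
Result: not a palindrome

0


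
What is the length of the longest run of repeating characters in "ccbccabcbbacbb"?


Input: "ccbccabcbbacbb"
Scanning for longest run:
  Position 1 ('c'): continues run of 'c', length=2
  Position 2 ('b'): new char, reset run to 1
  Position 3 ('c'): new char, reset run to 1
  Position 4 ('c'): continues run of 'c', length=2
  Position 5 ('a'): new char, reset run to 1
  Position 6 ('b'): new char, reset run to 1
  Position 7 ('c'): new char, reset run to 1
  Position 8 ('b'): new char, reset run to 1
  Position 9 ('b'): continues run of 'b', length=2
  Position 10 ('a'): new char, reset run to 1
  Position 11 ('c'): new char, reset run to 1
  Position 12 ('b'): new char, reset run to 1
  Position 13 ('b'): continues run of 'b', length=2
Longest run: 'c' with length 2

2


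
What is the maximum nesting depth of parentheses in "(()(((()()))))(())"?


Input: "(()(((()()))))(())"
Tracking depth:
  Position 0 '(': depth becomes 1
  Position 1 '(': depth becomes 2
  Position 2 ')': depth becomes 1
  Position 3 '(': depth becomes 2
  Position 4 '(': depth becomes 3
  Position 5 '(': depth becomes 4
  Position 6 '(': depth becomes 5
  Position 7 ')': depth becomes 4
  Position 8 '(': depth becomes 5
  Position 9 ')': depth becomes 4
  Position 10 ')': depth becomes 3
  Position 11 ')': depth becomes 2
  Position 12 ')': depth becomes 1
  Position 13 ')': depth becomes 0
  Position 14 '(': depth becomes 1
  Position 15 '(': depth becomes 2
  Position 16 ')': depth becomes 1
  Position 17 ')': depth becomes 0
Maximum depth reached: 5

5


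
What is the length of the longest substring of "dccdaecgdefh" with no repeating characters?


Input: "dccdaecgdefh"
Sliding window (track last position of each char):
  Position 0 ('d'): window [0,0] length 1 -- new best
  Position 1 ('c'): window [0,1] length 2 -- new best
  Position 2 ('c'): repeat (last at 1), move window start to 2
  Position 2 ('c'): window [2,2] length 1
  Position 3 ('d'): window [2,3] length 2
  Position 4 ('a'): window [2,4] length 3 -- new best
  Position 5 ('e'): window [2,5] length 4 -- new best
  Position 6 ('c'): repeat (last at 2), move window start to 3
  Position 6 ('c'): window [3,6] length 4
  Position 7 ('g'): window [3,7] length 5 -- new best
  Position 8 ('d'): repeat (last at 3), move window start to 4
  Position 8 ('d'): window [4,8] length 5
  Position 9 ('e'): repeat (last at 5), move window start to 6
  Position 9 ('e'): window [6,9] length 4
  Position 10 ('f'): window [6,10] length 5
  Position 11 ('h'): window [6,11] length 6 -- new best
Longest substring with no repeats: "cgdefh" with length 6

6


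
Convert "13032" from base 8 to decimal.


Input: "13032" in base 8
Positional expansion:
  Digit '1' (value 1) x 8^4 = 4096
  Digit '3' (value 3) x 8^3 = 1536
  Digit '0' (value 0) x 8^2 = 0
  Digit '3' (value 3) x 8^1 = 24
  Digit '2' (value 2) x 8^0 = 2
Sum = 5658

5658


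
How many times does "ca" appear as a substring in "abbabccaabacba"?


Searching for "ca" in "abbabccaabacba"
Scanning each position:
  Position 0: "ab" => no
  Position 1: "bb" => no
  Position 2: "ba" => no
  Position 3: "ab" => no
  Position 4: "bc" => no
  Position 5: "cc" => no
  Position 6: "ca" => MATCH
  Position 7: "aa" => no
  Position 8: "ab" => no
  Position 9: "ba" => no
  Position 10: "ac" => no
  Position 11: "cb" => no
  Position 12: "ba" => no
Total occurrences: 1

1


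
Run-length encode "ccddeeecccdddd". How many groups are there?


Input: ccddeeecccdddd
Scanning for consecutive runs:
  Group 1: 'c' x 2 (positions 0-1)
  Group 2: 'd' x 2 (positions 2-3)
  Group 3: 'e' x 3 (positions 4-6)
  Group 4: 'c' x 3 (positions 7-9)
  Group 5: 'd' x 4 (positions 10-13)
Total groups: 5

5


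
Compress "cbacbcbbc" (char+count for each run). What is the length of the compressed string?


Input: cbacbcbbc
Runs:
  'c' x 1 => "c1"
  'b' x 1 => "b1"
  'a' x 1 => "a1"
  'c' x 1 => "c1"
  'b' x 1 => "b1"
  'c' x 1 => "c1"
  'b' x 2 => "b2"
  'c' x 1 => "c1"
Compressed: "c1b1a1c1b1c1b2c1"
Compressed length: 16

16
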